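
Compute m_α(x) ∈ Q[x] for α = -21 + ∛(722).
m_α(x) = x^3 + 63x^2 + 1323x + 8539

Set β = α + 21 = ∛(722), so β^3 = 722. Then (α + 21)^3 - 722 = 0, i.e. α is a root of g(x) = (x + 21)^3 - 722 = x^3 + 63x^2 + 1323x + 8539. Since g(x) = h(x + 21) where h(x) = x^3 - 722, and h is irreducible over Q (because 722 is not a perfect cube, so h has no rational root, and a monic cubic with no rational root is irreducible), g is also irreducible (irreducibility is preserved under the substitution x → x + 21). Hence m_α(x) = x^3 + 63x^2 + 1323x + 8539.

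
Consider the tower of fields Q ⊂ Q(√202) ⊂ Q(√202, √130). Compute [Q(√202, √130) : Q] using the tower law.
[Q(√202, √130) : Q] = 4

[Q(√202):Q] = 2 (min poly x^2 - 202, irreducible since 202 is squarefree > 1). For the top step, suppose √130 ∈ Q(√202), say √130 = c + d√202 with c, d ∈ Q. Squaring: 130 = c^2 + 202d^2 + 2cd√202. Since √202 ∉ Q this forces 2cd = 0. If d = 0 then √130 = c ∈ Q, contradicting 130 squarefree > 1. If c = 0 then 130 = 202d^2, so 202·130 = (202d)^2 is a perfect square in Q — but 202·130 = 26260 is not a perfect square (since 202 and 130 are distinct squarefree integers). Contradiction. Hence √130 ∉ Q(√202), so x^2 - 130 stays irreducible over Q(√202) and [Q(√202, √130) : Q(√202)] = 2. By the tower law, [Q(√202, √130) : Q] = 2 · 2 = 4.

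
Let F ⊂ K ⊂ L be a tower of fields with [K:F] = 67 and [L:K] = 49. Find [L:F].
[L:F] = 3283

The tower law says that for any tower of field extensions F ⊂ K ⊂ L with finite degrees, [L:F] = [L:K] · [K:F]. Here this gives [L:F] = 49 · 67 = 3283.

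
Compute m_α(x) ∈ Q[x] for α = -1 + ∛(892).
m_α(x) = x^3 + 3x^2 + 3x - 891

Set β = α + 1 = ∛(892), so β^3 = 892. Then (α + 1)^3 - 892 = 0, i.e. α is a root of g(x) = (x + 1)^3 - 892 = x^3 + 3x^2 + 3x - 891. Since g(x) = h(x + 1) where h(x) = x^3 - 892, and h is irreducible over Q (because 892 is not a perfect cube, so h has no rational root, and a monic cubic with no rational root is irreducible), g is also irreducible (irreducibility is preserved under the substitution x → x + 1). Hence m_α(x) = x^3 + 3x^2 + 3x - 891.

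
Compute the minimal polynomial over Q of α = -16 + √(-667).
m_α(x) = x^2 + 32x + 923

From α + 16 = √(-667), squaring gives (α + 16)^2 = -667, i.e. α^2 + 32α + 256 = -667, so α^2 + 32α + 923 = 0. The discriminant of x^2 + 32x + 923 is (32)^2 - 4·(923) = 1024 - 3692 = -2668, and 4·(-667) is not a perfect square in Q since -667 is squarefree and ≠ 1. Hence x^2 + 32x + 923 is irreducible over Q and is the minimal polynomial of α.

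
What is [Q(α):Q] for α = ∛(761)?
[Q(α):Q] = 3

The minimal polynomial of α is x^3 - 761, irreducible over Q since 761 is not a perfect cube (so x^3 - 761 has no rational root). Hence [Q(α):Q] = deg(m_α) = 3.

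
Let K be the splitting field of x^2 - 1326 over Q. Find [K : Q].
[K : Q] = 2

f(x) = x^2 - 1326 factors as (x - √1326)(x + √1326). The splitting field is K = Q(√1326). Since 1326 is squarefree and > 1, it is not a perfect square, so x^2 - 1326 is irreducible over Q and [Q(√1326) : Q] = 2. Hence [K : Q] = 2.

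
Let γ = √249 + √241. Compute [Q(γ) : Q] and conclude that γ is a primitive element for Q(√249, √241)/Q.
[Q(γ) : Q] = 4 (equivalently, Q(γ) = Q(√249, √241))

Obviously Q(γ) ⊆ Q(√249, √241), and [Q(√249, √241):Q] = 4 (since 249, 241 are distinct squarefree integers > 1 with 60009 not a perfect square). To show equality we compute the minimal polynomial of γ. From γ = √249 + √241: γ^2 = 249 + 2√(60009) + 241 = 490 + 2√(60009), so γ^2 - 490 = 2√(60009); squaring, (γ^2 - 490)^2 = 4·60009, i.e. γ^4 - 980γ^2 + 240100 - 240036 = 0, i.e. γ^4 - 980γ^2 + 64 = 0. So γ is a root of x^4 - 980x^2 + 64. This polynomial is irreducible over Q: it has no rational root (each ±√249 ± √241 is irrational), and any factorization into two quadratics over Q would force √(60009) ∈ Q (pairing opposite roots) or √249, √241 ∈ Q (other pairings), all impossible. Hence [Q(γ):Q] = 4 = [Q(√249, √241):Q], so Q(γ) = Q(√249, √241).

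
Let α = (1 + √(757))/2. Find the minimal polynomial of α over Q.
m_α(x) = x^2 - x - 189

From 2α - 1 = √(757), squaring gives (2α - 1)^2 = 757, i.e. 4α^2 - 4α + 1 = 757, so α^2 - α + (1 - 757)/4 = 0. Since 757 ≡ 1 (mod 4), (1 - 757)/4 = -189 ∈ Z. The polynomial x^2 - x - 189 has discriminant 1 - 4·(-189) = 757, which is not a perfect square in Q (d = 757 is squarefree and ≠ 1), so x^2 - x - 189 is irreducible over Q. It is the minimal polynomial of α.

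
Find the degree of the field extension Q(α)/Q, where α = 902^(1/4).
[Q(α):Q] = 4

α is a root of x^4 - 902. By Eisenstein's criterion at the prime p = 2 (which divides the constant term 902 but p^2 = 4 does not, since 902 is squarefree), x^4 - 902 is irreducible over Q. Hence [Q(α):Q] = 4.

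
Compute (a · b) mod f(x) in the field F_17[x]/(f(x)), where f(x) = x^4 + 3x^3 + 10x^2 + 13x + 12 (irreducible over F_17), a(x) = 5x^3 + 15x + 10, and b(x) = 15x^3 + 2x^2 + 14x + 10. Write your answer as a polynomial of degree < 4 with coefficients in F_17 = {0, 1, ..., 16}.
a · b ≡ 2x^3 + 4x^2 + 9x + 13 (mod f(x))

Multiply in F_17[x]: a(x)·b(x) = (5x^3 + 15x + 10)·(15x^3 + 2x^2 + 14x + 10) = 7x^6 + 10x^5 + 6x^4 + 9x^3 + 9x^2 + x + 15. This has degree ≥ 4, so divide by f(x) over F_17: 7x^6 + 10x^5 + 6x^4 + 9x^3 + 9x^2 + x + 15 = (7x^2 + 6x + 3)·(x^4 + 3x^3 + 10x^2 + 13x + 12) + (2x^3 + 4x^2 + 9x + 13). Hence a·b ≡ 2x^3 + 4x^2 + 9x + 13 (mod f). (F_17[x]/(f) is a field with 17^4 = 83521 elements since f is irreducible of degree 4.)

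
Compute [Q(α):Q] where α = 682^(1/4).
[Q(α):Q] = 4

α is a root of x^4 - 682. By Eisenstein's criterion at the prime p = 2 (which divides the constant term 682 but p^2 = 4 does not, since 682 is squarefree), x^4 - 682 is irreducible over Q. Hence [Q(α):Q] = 4.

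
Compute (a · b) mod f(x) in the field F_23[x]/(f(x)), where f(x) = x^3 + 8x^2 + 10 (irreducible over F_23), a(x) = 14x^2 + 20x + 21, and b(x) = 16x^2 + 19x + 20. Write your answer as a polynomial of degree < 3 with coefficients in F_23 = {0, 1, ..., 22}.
a · b ≡ 18x^2 + 8x + 14 (mod f(x))

Multiply in F_23[x]: a(x)·b(x) = (14x^2 + 20x + 21)·(16x^2 + 19x + 20) = 17x^4 + 11x^3 + 7x^2 + 17x + 6. This has degree ≥ 3, so divide by f(x) over F_23: 17x^4 + 11x^3 + 7x^2 + 17x + 6 = (17x + 13)·(x^3 + 8x^2 + 10) + (18x^2 + 8x + 14). Hence a·b ≡ 18x^2 + 8x + 14 (mod f). (F_23[x]/(f) is a field with 23^3 = 12167 elements since f is irreducible of degree 3.)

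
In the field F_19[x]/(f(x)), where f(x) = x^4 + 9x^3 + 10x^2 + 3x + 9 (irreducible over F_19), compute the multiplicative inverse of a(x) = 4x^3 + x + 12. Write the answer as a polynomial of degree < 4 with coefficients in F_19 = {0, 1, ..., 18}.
a(x)^(-1) ≡ 16x^3 + 4x^2 + 8x (mod f(x))

Since f is irreducible over F_19, F_19[x]/(f) is a field and a(x) ≠ 0 has an inverse. Apply the extended Euclidean algorithm to f(x) and a(x) in F_19[x]: f(x) = (5x + 7)·a(x) + (5x^2 + 12x + 1);  a(x) = (16x + 11)·(5x^2 + 12x + 1) + (5x + 1);  (5x^2 + 12x + 1) = (x + 6)·(5x + 1) + (14). The last nonzero remainder is the constant 14 = gcd(f, a) in F_19. Back-substituting through the division chain expresses 14 = s(x)·a(x) + t(x)·f(x) with s(x) ≡ 15x^3 + 18x^2 + 17x (mod f), so (15x^3 + 18x^2 + 17x)·a(x) ≡ 14 (mod f). Multiplying by 14^(-1) ≡ 15 in F_19 gives a(x)^(-1) ≡ 15·(15x^3 + 18x^2 + 17x) ≡ 16x^3 + 4x^2 + 8x (mod f). Check: (4x^3 + x + 12)·(16x^3 + 4x^2 + 8x) = 7x^6 + 16x^5 + 10x^4 + 6x^3 + 18x^2 + x ≡ 1 (mod x^4 + 9x^3 + 10x^2 + 3x + 9).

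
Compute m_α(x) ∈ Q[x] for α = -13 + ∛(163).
m_α(x) = x^3 + 39x^2 + 507x + 2034

Set β = α + 13 = ∛(163), so β^3 = 163. Then (α + 13)^3 - 163 = 0, i.e. α is a root of g(x) = (x + 13)^3 - 163 = x^3 + 39x^2 + 507x + 2034. Since g(x) = h(x + 13) where h(x) = x^3 - 163, and h is irreducible over Q (because 163 is not a perfect cube, so h has no rational root, and a monic cubic with no rational root is irreducible), g is also irreducible (irreducibility is preserved under the substitution x → x + 13). Hence m_α(x) = x^3 + 39x^2 + 507x + 2034.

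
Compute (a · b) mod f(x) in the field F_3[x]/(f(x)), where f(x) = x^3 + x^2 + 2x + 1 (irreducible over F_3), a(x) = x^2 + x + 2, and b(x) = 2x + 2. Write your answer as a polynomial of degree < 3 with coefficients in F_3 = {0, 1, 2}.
a · b ≡ 2x^2 + 2x + 2 (mod f(x))

Multiply in F_3[x]: a(x)·b(x) = (x^2 + x + 2)·(2x + 2) = 2x^3 + x^2 + 1. This has degree ≥ 3, so divide by f(x) over F_3: 2x^3 + x^2 + 1 = (2)·(x^3 + x^2 + 2x + 1) + (2x^2 + 2x + 2). Hence a·b ≡ 2x^2 + 2x + 2 (mod f). (F_3[x]/(f) is a field with 3^3 = 27 elements since f is irreducible of degree 3.)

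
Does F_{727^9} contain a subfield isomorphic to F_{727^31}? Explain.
No: F_{727^31} is not a subfield of F_{727^9}

F_{p^m} embeds in F_{p^n} iff m | n. Here 31 ∤ 9 (since 9 = 0·31 + 9 with remainder 9 ≠ 0), so F_{727^31} is not a subfield of F_{727^9}. Equivalently: if it were, the tower law would give 31 = [F_{727^31}:F_727] dividing [F_{727^9}:F_727] = 9, contradiction.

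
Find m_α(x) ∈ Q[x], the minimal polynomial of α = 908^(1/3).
m_α(x) = x^3 - 908

α satisfies α^3 = 908, so x^3 - 908 annihilates α. By the rational root test, a rational root p/q (in lowest terms) of x^3 - 908 would satisfy p^3 = 908 q^3, forcing q = 1 and p^3 = 908; but 908 is not a perfect cube, contradiction. A monic cubic over Q with no rational root is irreducible (any nontrivial factorization would include a linear factor). Hence x^3 - 908 is the minimal polynomial of α, and in particular [Q(α):Q] = 3.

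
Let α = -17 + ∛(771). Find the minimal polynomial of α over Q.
m_α(x) = x^3 + 51x^2 + 867x + 4142

Set β = α + 17 = ∛(771), so β^3 = 771. Then (α + 17)^3 - 771 = 0, i.e. α is a root of g(x) = (x + 17)^3 - 771 = x^3 + 51x^2 + 867x + 4142. Since g(x) = h(x + 17) where h(x) = x^3 - 771, and h is irreducible over Q (because 771 is not a perfect cube, so h has no rational root, and a monic cubic with no rational root is irreducible), g is also irreducible (irreducibility is preserved under the substitution x → x + 17). Hence m_α(x) = x^3 + 51x^2 + 867x + 4142.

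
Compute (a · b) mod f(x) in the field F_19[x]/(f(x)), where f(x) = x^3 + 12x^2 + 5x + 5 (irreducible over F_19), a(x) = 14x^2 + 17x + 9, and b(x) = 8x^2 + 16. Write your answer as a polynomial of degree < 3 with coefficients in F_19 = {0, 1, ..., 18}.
a · b ≡ x^2 + 14x + 9 (mod f(x))

Multiply in F_19[x]: a(x)·b(x) = (14x^2 + 17x + 9)·(8x^2 + 16) = 17x^4 + 3x^3 + 11x^2 + 6x + 11. This has degree ≥ 3, so divide by f(x) over F_19: 17x^4 + 3x^3 + 11x^2 + 6x + 11 = (17x + 8)·(x^3 + 12x^2 + 5x + 5) + (x^2 + 14x + 9). Hence a·b ≡ x^2 + 14x + 9 (mod f). (F_19[x]/(f) is a field with 19^3 = 6859 elements since f is irreducible of degree 3.)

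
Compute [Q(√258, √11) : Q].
[Q(√258, √11) : Q] = 4

[Q(√258):Q] = 2 (min poly x^2 - 258, irreducible since 258 is squarefree > 1). For the top step, suppose √11 ∈ Q(√258), say √11 = c + d√258 with c, d ∈ Q. Squaring: 11 = c^2 + 258d^2 + 2cd√258. Since √258 ∉ Q this forces 2cd = 0. If d = 0 then √11 = c ∈ Q, contradicting 11 squarefree > 1. If c = 0 then 11 = 258d^2, so 258·11 = (258d)^2 is a perfect square in Q — but 258·11 = 2838 is not a perfect square (since 258 and 11 are distinct squarefree integers). Contradiction. Hence √11 ∉ Q(√258), so x^2 - 11 stays irreducible over Q(√258) and [Q(√258, √11) : Q(√258)] = 2. By the tower law, [Q(√258, √11) : Q] = 2 · 2 = 4.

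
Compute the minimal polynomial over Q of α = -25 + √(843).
m_α(x) = x^2 + 50x - 218

From α + 25 = √(843), squaring gives (α + 25)^2 = 843, i.e. α^2 + 50α + 625 = 843, so α^2 + 50α - 218 = 0. The discriminant of x^2 + 50x - 218 is (50)^2 - 4·(-218) = 2500 + 872 = 3372, and 4·(843) is not a perfect square in Q since 843 is squarefree and ≠ 1. Hence x^2 + 50x - 218 is irreducible over Q and is the minimal polynomial of α.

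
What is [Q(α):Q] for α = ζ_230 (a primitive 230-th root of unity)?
[Q(α):Q] = 88

The minimal polynomial of ζ_230 over Q is the 230-th cyclotomic polynomial Φ_230(x), which is irreducible over Q and has degree φ(230) = 88. Hence [Q(α):Q] = φ(230) = 88.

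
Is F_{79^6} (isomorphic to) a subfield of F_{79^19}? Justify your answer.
No: F_{79^6} is not a subfield of F_{79^19}

F_{p^m} embeds in F_{p^n} iff m | n. Here 6 ∤ 19 (since 19 = 3·6 + 1 with remainder 1 ≠ 0), so F_{79^6} is not a subfield of F_{79^19}. Equivalently: if it were, the tower law would give 6 = [F_{79^6}:F_79] dividing [F_{79^19}:F_79] = 19, contradiction.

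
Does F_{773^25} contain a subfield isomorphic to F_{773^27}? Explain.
No: F_{773^27} is not a subfield of F_{773^25}

F_{p^m} embeds in F_{p^n} iff m | n. Here 27 ∤ 25 (since 25 = 0·27 + 25 with remainder 25 ≠ 0), so F_{773^27} is not a subfield of F_{773^25}. Equivalently: if it were, the tower law would give 27 = [F_{773^27}:F_773] dividing [F_{773^25}:F_773] = 25, contradiction.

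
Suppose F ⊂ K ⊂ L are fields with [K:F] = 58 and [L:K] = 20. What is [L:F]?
[L:F] = 1160

The tower law says that for any tower of field extensions F ⊂ K ⊂ L with finite degrees, [L:F] = [L:K] · [K:F]. Here this gives [L:F] = 20 · 58 = 1160.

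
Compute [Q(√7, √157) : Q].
[Q(√7, √157) : Q] = 4

[Q(√7):Q] = 2 (min poly x^2 - 7, irreducible since 7 is squarefree > 1). For the top step, suppose √157 ∈ Q(√7), say √157 = c + d√7 with c, d ∈ Q. Squaring: 157 = c^2 + 7d^2 + 2cd√7. Since √7 ∉ Q this forces 2cd = 0. If d = 0 then √157 = c ∈ Q, contradicting 157 squarefree > 1. If c = 0 then 157 = 7d^2, so 7·157 = (7d)^2 is a perfect square in Q — but 7·157 = 1099 is not a perfect square (since 7 and 157 are distinct squarefree integers). Contradiction. Hence √157 ∉ Q(√7), so x^2 - 157 stays irreducible over Q(√7) and [Q(√7, √157) : Q(√7)] = 2. By the tower law, [Q(√7, √157) : Q] = 2 · 2 = 4.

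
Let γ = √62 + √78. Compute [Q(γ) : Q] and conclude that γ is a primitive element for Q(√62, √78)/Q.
[Q(γ) : Q] = 4 (equivalently, Q(γ) = Q(√62, √78))

Obviously Q(γ) ⊆ Q(√62, √78), and [Q(√62, √78):Q] = 4 (since 62, 78 are distinct squarefree integers > 1 with 4836 not a perfect square). To show equality we compute the minimal polynomial of γ. From γ = √62 + √78: γ^2 = 62 + 2√(4836) + 78 = 140 + 2√(4836), so γ^2 - 140 = 2√(4836); squaring, (γ^2 - 140)^2 = 4·4836, i.e. γ^4 - 280γ^2 + 19600 - 19344 = 0, i.e. γ^4 - 280γ^2 + 256 = 0. So γ is a root of x^4 - 280x^2 + 256. This polynomial is irreducible over Q: it has no rational root (each ±√62 ± √78 is irrational), and any factorization into two quadratics over Q would force √(4836) ∈ Q (pairing opposite roots) or √62, √78 ∈ Q (other pairings), all impossible. Hence [Q(γ):Q] = 4 = [Q(√62, √78):Q], so Q(γ) = Q(√62, √78).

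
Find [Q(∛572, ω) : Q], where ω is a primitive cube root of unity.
[Q(∛572, ω) : Q] = 6

[Q(∛572):Q] = 3 (min poly x^3 - 572, irreducible since 572 is not a perfect cube). [Q(ω):Q] = 2 (min poly x^2 + x + 1). Since Q(∛572) ⊂ R and ω ∉ R, we have ω ∉ Q(∛572), so x^2 + x + 1 remains irreducible over Q(∛572) and [Q(∛572, ω) : Q(∛572)] = 2. By the tower law, [Q(∛572, ω) : Q] = 3 · 2 = 6. (In fact Q(∛572, ω) is the splitting field of x^3 - 572 over Q.)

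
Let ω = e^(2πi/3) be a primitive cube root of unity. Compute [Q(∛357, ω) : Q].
[Q(∛357, ω) : Q] = 6

[Q(∛357):Q] = 3 (min poly x^3 - 357, irreducible since 357 is not a perfect cube). [Q(ω):Q] = 2 (min poly x^2 + x + 1). Since Q(∛357) ⊂ R and ω ∉ R, we have ω ∉ Q(∛357), so x^2 + x + 1 remains irreducible over Q(∛357) and [Q(∛357, ω) : Q(∛357)] = 2. By the tower law, [Q(∛357, ω) : Q] = 3 · 2 = 6. (In fact Q(∛357, ω) is the splitting field of x^3 - 357 over Q.)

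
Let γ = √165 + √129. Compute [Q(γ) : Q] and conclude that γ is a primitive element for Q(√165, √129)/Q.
[Q(γ) : Q] = 4 (equivalently, Q(γ) = Q(√165, √129))

Obviously Q(γ) ⊆ Q(√165, √129), and [Q(√165, √129):Q] = 4 (since 165, 129 are distinct squarefree integers > 1 with 21285 not a perfect square). To show equality we compute the minimal polynomial of γ. From γ = √165 + √129: γ^2 = 165 + 2√(21285) + 129 = 294 + 2√(21285), so γ^2 - 294 = 2√(21285); squaring, (γ^2 - 294)^2 = 4·21285, i.e. γ^4 - 588γ^2 + 86436 - 85140 = 0, i.e. γ^4 - 588γ^2 + 1296 = 0. So γ is a root of x^4 - 588x^2 + 1296. This polynomial is irreducible over Q: it has no rational root (each ±√165 ± √129 is irrational), and any factorization into two quadratics over Q would force √(21285) ∈ Q (pairing opposite roots) or √165, √129 ∈ Q (other pairings), all impossible. Hence [Q(γ):Q] = 4 = [Q(√165, √129):Q], so Q(γ) = Q(√165, √129).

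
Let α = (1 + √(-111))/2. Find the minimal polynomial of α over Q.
m_α(x) = x^2 - x + 28

From 2α - 1 = √(-111), squaring gives (2α - 1)^2 = -111, i.e. 4α^2 - 4α + 1 = -111, so α^2 - α + (1 + 111)/4 = 0. Since -111 ≡ 1 (mod 4), (1 + 111)/4 = 28 ∈ Z. The polynomial x^2 - x + 28 has discriminant 1 - 4·(28) = -111, which is not a perfect square in Q (d = -111 is squarefree and ≠ 1), so x^2 - x + 28 is irreducible over Q. It is the minimal polynomial of α.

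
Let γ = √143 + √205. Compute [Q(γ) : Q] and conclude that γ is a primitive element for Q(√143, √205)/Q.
[Q(γ) : Q] = 4 (equivalently, Q(γ) = Q(√143, √205))

Obviously Q(γ) ⊆ Q(√143, √205), and [Q(√143, √205):Q] = 4 (since 143, 205 are distinct squarefree integers > 1 with 29315 not a perfect square). To show equality we compute the minimal polynomial of γ. From γ = √143 + √205: γ^2 = 143 + 2√(29315) + 205 = 348 + 2√(29315), so γ^2 - 348 = 2√(29315); squaring, (γ^2 - 348)^2 = 4·29315, i.e. γ^4 - 696γ^2 + 121104 - 117260 = 0, i.e. γ^4 - 696γ^2 + 3844 = 0. So γ is a root of x^4 - 696x^2 + 3844. This polynomial is irreducible over Q: it has no rational root (each ±√143 ± √205 is irrational), and any factorization into two quadratics over Q would force √(29315) ∈ Q (pairing opposite roots) or √143, √205 ∈ Q (other pairings), all impossible. Hence [Q(γ):Q] = 4 = [Q(√143, √205):Q], so Q(γ) = Q(√143, √205).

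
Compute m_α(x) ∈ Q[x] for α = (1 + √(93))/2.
m_α(x) = x^2 - x - 23

From 2α - 1 = √(93), squaring gives (2α - 1)^2 = 93, i.e. 4α^2 - 4α + 1 = 93, so α^2 - α + (1 - 93)/4 = 0. Since 93 ≡ 1 (mod 4), (1 - 93)/4 = -23 ∈ Z. The polynomial x^2 - x - 23 has discriminant 1 - 4·(-23) = 93, which is not a perfect square in Q (d = 93 is squarefree and ≠ 1), so x^2 - x - 23 is irreducible over Q. It is the minimal polynomial of α.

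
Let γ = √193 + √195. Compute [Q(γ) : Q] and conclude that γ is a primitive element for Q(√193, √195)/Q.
[Q(γ) : Q] = 4 (equivalently, Q(γ) = Q(√193, √195))

Obviously Q(γ) ⊆ Q(√193, √195), and [Q(√193, √195):Q] = 4 (since 193, 195 are distinct squarefree integers > 1 with 37635 not a perfect square). To show equality we compute the minimal polynomial of γ. From γ = √193 + √195: γ^2 = 193 + 2√(37635) + 195 = 388 + 2√(37635), so γ^2 - 388 = 2√(37635); squaring, (γ^2 - 388)^2 = 4·37635, i.e. γ^4 - 776γ^2 + 150544 - 150540 = 0, i.e. γ^4 - 776γ^2 + 4 = 0. So γ is a root of x^4 - 776x^2 + 4. This polynomial is irreducible over Q: it has no rational root (each ±√193 ± √195 is irrational), and any factorization into two quadratics over Q would force √(37635) ∈ Q (pairing opposite roots) or √193, √195 ∈ Q (other pairings), all impossible. Hence [Q(γ):Q] = 4 = [Q(√193, √195):Q], so Q(γ) = Q(√193, √195).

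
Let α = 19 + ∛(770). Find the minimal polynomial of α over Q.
m_α(x) = x^3 - 57x^2 + 1083x - 7629

Set β = α - 19 = ∛(770), so β^3 = 770. Then (α - 19)^3 - 770 = 0, i.e. α is a root of g(x) = (x - 19)^3 - 770 = x^3 - 57x^2 + 1083x - 7629. Since g(x) = h(x - 19) where h(x) = x^3 - 770, and h is irreducible over Q (because 770 is not a perfect cube, so h has no rational root, and a monic cubic with no rational root is irreducible), g is also irreducible (irreducibility is preserved under the substitution x → x - 19). Hence m_α(x) = x^3 - 57x^2 + 1083x - 7629.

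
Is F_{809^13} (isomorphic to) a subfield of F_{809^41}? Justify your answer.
No: F_{809^13} is not a subfield of F_{809^41}

F_{p^m} embeds in F_{p^n} iff m | n. Here 13 ∤ 41 (since 41 = 3·13 + 2 with remainder 2 ≠ 0), so F_{809^13} is not a subfield of F_{809^41}. Equivalently: if it were, the tower law would give 13 = [F_{809^13}:F_809] dividing [F_{809^41}:F_809] = 41, contradiction.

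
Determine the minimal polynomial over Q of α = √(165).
m_α(x) = x^2 - 165

α satisfies α^2 - 165 = 0, so x^2 - 165 annihilates α. Since d = 165 is squarefree and ≠ 1, it is not a perfect square in Q, so x^2 - 165 has no rational root and is therefore irreducible over Q (a degree-2 polynomial over a field is irreducible iff it has no root). Hence m_α(x) = x^2 - 165.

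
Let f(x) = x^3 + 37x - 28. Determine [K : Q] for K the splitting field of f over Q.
[K : Q] = 6

By the rational root test, any rational root of the monic integer polynomial f(x) = x^3 + 37x - 28 must be an integer dividing the constant term -28, i.e. one of ±{1, 2, 4, 7, 14, 28}. Evaluating: f(1) = 10, f(-1) = -66, f(2) = 54, f(-2) = -110, f(4) = 184, f(-4) = -240, f(7) = 574, f(-7) = -630, f(14) = 3234, f(-14) = -3290, f(28) = 22960, f(-28) = -23016; none is 0, so f has no rational root and is therefore irreducible over Q (a cubic with no linear factor over a field is irreducible). For an irreducible cubic, the Galois group is A_3 or S_3 according as the discriminant disc(f) = -4a^3 - 27b^2 = -4·(37)^3 - 27·(-28)^2 = -223780 is or is not a square in Q. Here disc(f) = -223780 is not a perfect square in Q, so the Galois group of f over Q is not contained in A_3 and must be all of S_3. The splitting field has degree |S_3| = 6 over Q, so [K : Q] = 6.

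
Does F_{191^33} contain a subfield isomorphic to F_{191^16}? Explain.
No: F_{191^16} is not a subfield of F_{191^33}

F_{p^m} embeds in F_{p^n} iff m | n. Here 16 ∤ 33 (since 33 = 2·16 + 1 with remainder 1 ≠ 0), so F_{191^16} is not a subfield of F_{191^33}. Equivalently: if it were, the tower law would give 16 = [F_{191^16}:F_191] dividing [F_{191^33}:F_191] = 33, contradiction.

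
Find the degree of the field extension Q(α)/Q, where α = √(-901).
[Q(α):Q] = 2

[Q(α):Q] equals the degree of the minimal polynomial of α. Here α^2 = -901 and x^2 + 901 is irreducible (d = -901 is squarefree, ≠ 1, hence not a square), so deg(m_α) = 2. Thus [Q(α):Q] = 2.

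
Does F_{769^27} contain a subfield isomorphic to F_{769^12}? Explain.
No: F_{769^12} is not a subfield of F_{769^27}

F_{p^m} embeds in F_{p^n} iff m | n. Here 12 ∤ 27 (since 27 = 2·12 + 3 with remainder 3 ≠ 0), so F_{769^12} is not a subfield of F_{769^27}. Equivalently: if it were, the tower law would give 12 = [F_{769^12}:F_769] dividing [F_{769^27}:F_769] = 27, contradiction.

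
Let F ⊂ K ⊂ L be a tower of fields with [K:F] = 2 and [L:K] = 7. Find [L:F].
[L:F] = 14

The tower law says that for any tower of field extensions F ⊂ K ⊂ L with finite degrees, [L:F] = [L:K] · [K:F]. Here this gives [L:F] = 7 · 2 = 14.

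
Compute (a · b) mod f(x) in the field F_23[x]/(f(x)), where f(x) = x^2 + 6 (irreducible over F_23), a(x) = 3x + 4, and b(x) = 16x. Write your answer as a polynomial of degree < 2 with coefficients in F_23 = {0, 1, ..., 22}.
a · b ≡ 18x + 11 (mod f(x))

Multiply in F_23[x]: a(x)·b(x) = (3x + 4)·(16x) = 2x^2 + 18x. This has degree ≥ 2, so divide by f(x) over F_23: 2x^2 + 18x = (2)·(x^2 + 6) + (18x + 11). Hence a·b ≡ 18x + 11 (mod f). (F_23[x]/(f) is a field with 23^2 = 529 elements since f is irreducible of degree 2.)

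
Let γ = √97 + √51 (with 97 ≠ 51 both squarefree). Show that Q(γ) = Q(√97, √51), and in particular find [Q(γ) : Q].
[Q(γ) : Q] = 4 (equivalently, Q(γ) = Q(√97, √51))

Obviously Q(γ) ⊆ Q(√97, √51), and [Q(√97, √51):Q] = 4 (since 97, 51 are distinct squarefree integers > 1 with 4947 not a perfect square). To show equality we compute the minimal polynomial of γ. From γ = √97 + √51: γ^2 = 97 + 2√(4947) + 51 = 148 + 2√(4947), so γ^2 - 148 = 2√(4947); squaring, (γ^2 - 148)^2 = 4·4947, i.e. γ^4 - 296γ^2 + 21904 - 19788 = 0, i.e. γ^4 - 296γ^2 + 2116 = 0. So γ is a root of x^4 - 296x^2 + 2116. This polynomial is irreducible over Q: it has no rational root (each ±√97 ± √51 is irrational), and any factorization into two quadratics over Q would force √(4947) ∈ Q (pairing opposite roots) or √97, √51 ∈ Q (other pairings), all impossible. Hence [Q(γ):Q] = 4 = [Q(√97, √51):Q], so Q(γ) = Q(√97, √51).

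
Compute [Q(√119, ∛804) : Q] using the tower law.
[Q(√119, ∛804) : Q] = 6

Let L = Q(√119, ∛804). Since Q(√119) ⊂ L and [Q(√119):Q] = 2, the tower law gives 2 | [L:Q]. Likewise Q(∛804) ⊂ L with [Q(∛804):Q] = 3 (because 804 is not a perfect cube), so 3 | [L:Q]. As gcd(2,3) = 1, [L:Q] is divisible by 6. Conversely L is generated over Q by √119 and ∛804, so [L:Q] ≤ 2·3 = 6. Therefore [Q(√119, ∛804) : Q] = 6.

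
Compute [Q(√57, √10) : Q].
[Q(√57, √10) : Q] = 4

[Q(√57):Q] = 2 (min poly x^2 - 57, irreducible since 57 is squarefree > 1). For the top step, suppose √10 ∈ Q(√57), say √10 = c + d√57 with c, d ∈ Q. Squaring: 10 = c^2 + 57d^2 + 2cd√57. Since √57 ∉ Q this forces 2cd = 0. If d = 0 then √10 = c ∈ Q, contradicting 10 squarefree > 1. If c = 0 then 10 = 57d^2, so 57·10 = (57d)^2 is a perfect square in Q — but 57·10 = 570 is not a perfect square (since 57 and 10 are distinct squarefree integers). Contradiction. Hence √10 ∉ Q(√57), so x^2 - 10 stays irreducible over Q(√57) and [Q(√57, √10) : Q(√57)] = 2. By the tower law, [Q(√57, √10) : Q] = 2 · 2 = 4.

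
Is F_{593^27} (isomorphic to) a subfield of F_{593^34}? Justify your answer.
No: F_{593^27} is not a subfield of F_{593^34}

F_{p^m} embeds in F_{p^n} iff m | n. Here 27 ∤ 34 (since 34 = 1·27 + 7 with remainder 7 ≠ 0), so F_{593^27} is not a subfield of F_{593^34}. Equivalently: if it were, the tower law would give 27 = [F_{593^27}:F_593] dividing [F_{593^34}:F_593] = 34, contradiction.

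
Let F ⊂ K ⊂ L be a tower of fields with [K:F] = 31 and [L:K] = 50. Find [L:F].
[L:F] = 1550

The tower law says that for any tower of field extensions F ⊂ K ⊂ L with finite degrees, [L:F] = [L:K] · [K:F]. Here this gives [L:F] = 50 · 31 = 1550.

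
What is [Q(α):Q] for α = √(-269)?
[Q(α):Q] = 2

[Q(α):Q] equals the degree of the minimal polynomial of α. Here α^2 = -269 and x^2 + 269 is irreducible (d = -269 is squarefree, ≠ 1, hence not a square), so deg(m_α) = 2. Thus [Q(α):Q] = 2.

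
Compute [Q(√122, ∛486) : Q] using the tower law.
[Q(√122, ∛486) : Q] = 6

Let L = Q(√122, ∛486). Since Q(√122) ⊂ L and [Q(√122):Q] = 2, the tower law gives 2 | [L:Q]. Likewise Q(∛486) ⊂ L with [Q(∛486):Q] = 3 (because 486 is not a perfect cube), so 3 | [L:Q]. As gcd(2,3) = 1, [L:Q] is divisible by 6. Conversely L is generated over Q by √122 and ∛486, so [L:Q] ≤ 2·3 = 6. Therefore [Q(√122, ∛486) : Q] = 6.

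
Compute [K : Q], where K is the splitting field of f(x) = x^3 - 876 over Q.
[K : Q] = 6

The roots of x^3 - 876 are ∛876, ω∛876, ω^2∛876 where ω = e^(2πi/3) is a primitive cube root of unity, so K = Q(∛876, ω). Now [Q(∛876):Q] = 3 (since 876 is not a perfect cube, x^3 - 876 is irreducible) and [Q(ω):Q] = 2. Both 2 and 3 divide [K:Q], and [K:Q] ≤ 3·2 = 6, so [K:Q] = 6. (Equivalently: Q(∛876) ⊂ R but ω ∉ R, so [K : Q(∛876)] = 2.)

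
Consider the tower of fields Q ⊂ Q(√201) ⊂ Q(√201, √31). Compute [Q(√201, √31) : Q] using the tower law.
[Q(√201, √31) : Q] = 4

[Q(√201):Q] = 2 (min poly x^2 - 201, irreducible since 201 is squarefree > 1). For the top step, suppose √31 ∈ Q(√201), say √31 = c + d√201 with c, d ∈ Q. Squaring: 31 = c^2 + 201d^2 + 2cd√201. Since √201 ∉ Q this forces 2cd = 0. If d = 0 then √31 = c ∈ Q, contradicting 31 squarefree > 1. If c = 0 then 31 = 201d^2, so 201·31 = (201d)^2 is a perfect square in Q — but 201·31 = 6231 is not a perfect square (since 201 and 31 are distinct squarefree integers). Contradiction. Hence √31 ∉ Q(√201), so x^2 - 31 stays irreducible over Q(√201) and [Q(√201, √31) : Q(√201)] = 2. By the tower law, [Q(√201, √31) : Q] = 2 · 2 = 4.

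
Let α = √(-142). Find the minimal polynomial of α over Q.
m_α(x) = x^2 + 142

α satisfies α^2 + 142 = 0, so x^2 + 142 annihilates α. Since d = -142 is squarefree and ≠ 1, it is not a perfect square in Q, so x^2 + 142 has no rational root and is therefore irreducible over Q (a degree-2 polynomial over a field is irreducible iff it has no root). Hence m_α(x) = x^2 + 142.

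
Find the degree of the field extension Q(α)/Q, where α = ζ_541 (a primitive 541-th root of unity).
[Q(α):Q] = 540

The minimal polynomial of ζ_541 over Q is the 541-th cyclotomic polynomial Φ_541(x), which is irreducible over Q and has degree φ(541) = 540. Hence [Q(α):Q] = φ(541) = 540.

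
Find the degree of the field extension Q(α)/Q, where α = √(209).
[Q(α):Q] = 2

[Q(α):Q] equals the degree of the minimal polynomial of α. Here α^2 = 209 and x^2 - 209 is irreducible (d = 209 is squarefree, ≠ 1, hence not a square), so deg(m_α) = 2. Thus [Q(α):Q] = 2.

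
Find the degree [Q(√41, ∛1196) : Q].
[Q(√41, ∛1196) : Q] = 6

Let L = Q(√41, ∛1196). Since Q(√41) ⊂ L and [Q(√41):Q] = 2, the tower law gives 2 | [L:Q]. Likewise Q(∛1196) ⊂ L with [Q(∛1196):Q] = 3 (because 1196 is not a perfect cube), so 3 | [L:Q]. As gcd(2,3) = 1, [L:Q] is divisible by 6. Conversely L is generated over Q by √41 and ∛1196, so [L:Q] ≤ 2·3 = 6. Therefore [Q(√41, ∛1196) : Q] = 6.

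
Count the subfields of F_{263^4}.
F_{263^4} has 3 subfields

The subfields of F_{p^n} are exactly the fields F_{p^d} for d | n (each is the fixed field of the unique index-d subgroup of Gal(F_{p^n}/F_p) ≅ Z/nZ). The divisors of n = 4 are {1, 2, 4}, giving 3 subfields: F_{263^1}, F_{263^2}, F_{263^4}.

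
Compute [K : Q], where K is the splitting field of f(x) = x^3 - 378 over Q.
[K : Q] = 6

The roots of x^3 - 378 are ∛378, ω∛378, ω^2∛378 where ω = e^(2πi/3) is a primitive cube root of unity, so K = Q(∛378, ω). Now [Q(∛378):Q] = 3 (since 378 is not a perfect cube, x^3 - 378 is irreducible) and [Q(ω):Q] = 2. Both 2 and 3 divide [K:Q], and [K:Q] ≤ 3·2 = 6, so [K:Q] = 6. (Equivalently: Q(∛378) ⊂ R but ω ∉ R, so [K : Q(∛378)] = 2.)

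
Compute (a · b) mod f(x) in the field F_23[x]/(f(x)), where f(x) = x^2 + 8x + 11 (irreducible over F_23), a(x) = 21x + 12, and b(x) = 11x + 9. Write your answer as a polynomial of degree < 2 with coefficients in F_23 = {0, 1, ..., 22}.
a · b ≡ 14x + 5 (mod f(x))

Multiply in F_23[x]: a(x)·b(x) = (21x + 12)·(11x + 9) = x^2 + 22x + 16. This has degree ≥ 2, so divide by f(x) over F_23: x^2 + 22x + 16 = (1)·(x^2 + 8x + 11) + (14x + 5). Hence a·b ≡ 14x + 5 (mod f). (F_23[x]/(f) is a field with 23^2 = 529 elements since f is irreducible of degree 2.)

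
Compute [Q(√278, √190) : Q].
[Q(√278, √190) : Q] = 4

[Q(√278):Q] = 2 (min poly x^2 - 278, irreducible since 278 is squarefree > 1). For the top step, suppose √190 ∈ Q(√278), say √190 = c + d√278 with c, d ∈ Q. Squaring: 190 = c^2 + 278d^2 + 2cd√278. Since √278 ∉ Q this forces 2cd = 0. If d = 0 then √190 = c ∈ Q, contradicting 190 squarefree > 1. If c = 0 then 190 = 278d^2, so 278·190 = (278d)^2 is a perfect square in Q — but 278·190 = 52820 is not a perfect square (since 278 and 190 are distinct squarefree integers). Contradiction. Hence √190 ∉ Q(√278), so x^2 - 190 stays irreducible over Q(√278) and [Q(√278, √190) : Q(√278)] = 2. By the tower law, [Q(√278, √190) : Q] = 2 · 2 = 4.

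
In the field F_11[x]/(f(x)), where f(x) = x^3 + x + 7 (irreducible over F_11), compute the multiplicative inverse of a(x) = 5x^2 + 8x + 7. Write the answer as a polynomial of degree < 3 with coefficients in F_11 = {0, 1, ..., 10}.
a(x)^(-1) ≡ 9x^2 + 3 (mod f(x))

Since f is irreducible over F_11, F_11[x]/(f) is a field and a(x) ≠ 0 has an inverse. Apply the extended Euclidean algorithm to f(x) and a(x) in F_11[x]: f(x) = (9x + 1)·a(x) + (7x);  a(x) = (7x + 9)·(7x) + (7). The last nonzero remainder is the constant 7 = gcd(f, a) in F_11. Back-substituting through the division chain expresses 7 = s(x)·a(x) + t(x)·f(x) with s(x) ≡ 8x^2 + 10 (mod f), so (8x^2 + 10)·a(x) ≡ 7 (mod f). Multiplying by 7^(-1) ≡ 8 in F_11 gives a(x)^(-1) ≡ 8·(8x^2 + 10) ≡ 9x^2 + 3 (mod f). Check: (5x^2 + 8x + 7)·(9x^2 + 3) = x^4 + 6x^3 + x^2 + 2x + 10 ≡ 1 (mod x^3 + x + 7).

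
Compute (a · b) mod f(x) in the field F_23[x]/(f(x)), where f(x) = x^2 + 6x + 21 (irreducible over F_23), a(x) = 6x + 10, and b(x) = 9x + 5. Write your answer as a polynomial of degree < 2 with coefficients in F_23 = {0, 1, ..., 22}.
a · b ≡ 3x + 20 (mod f(x))

Multiply in F_23[x]: a(x)·b(x) = (6x + 10)·(9x + 5) = 8x^2 + 5x + 4. This has degree ≥ 2, so divide by f(x) over F_23: 8x^2 + 5x + 4 = (8)·(x^2 + 6x + 21) + (3x + 20). Hence a·b ≡ 3x + 20 (mod f). (F_23[x]/(f) is a field with 23^2 = 529 elements since f is irreducible of degree 2.)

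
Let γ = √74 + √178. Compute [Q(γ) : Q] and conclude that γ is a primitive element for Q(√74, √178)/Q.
[Q(γ) : Q] = 4 (equivalently, Q(γ) = Q(√74, √178))

Obviously Q(γ) ⊆ Q(√74, √178), and [Q(√74, √178):Q] = 4 (since 74, 178 are distinct squarefree integers > 1 with 13172 not a perfect square). To show equality we compute the minimal polynomial of γ. From γ = √74 + √178: γ^2 = 74 + 2√(13172) + 178 = 252 + 2√(13172), so γ^2 - 252 = 2√(13172); squaring, (γ^2 - 252)^2 = 4·13172, i.e. γ^4 - 504γ^2 + 63504 - 52688 = 0, i.e. γ^4 - 504γ^2 + 10816 = 0. So γ is a root of x^4 - 504x^2 + 10816. This polynomial is irreducible over Q: it has no rational root (each ±√74 ± √178 is irrational), and any factorization into two quadratics over Q would force √(13172) ∈ Q (pairing opposite roots) or √74, √178 ∈ Q (other pairings), all impossible. Hence [Q(γ):Q] = 4 = [Q(√74, √178):Q], so Q(γ) = Q(√74, √178).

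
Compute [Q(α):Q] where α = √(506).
[Q(α):Q] = 2

[Q(α):Q] equals the degree of the minimal polynomial of α. Here α^2 = 506 and x^2 - 506 is irreducible (d = 506 is squarefree, ≠ 1, hence not a square), so deg(m_α) = 2. Thus [Q(α):Q] = 2.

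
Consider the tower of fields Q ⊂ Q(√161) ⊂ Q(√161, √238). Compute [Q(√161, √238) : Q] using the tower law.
[Q(√161, √238) : Q] = 4

[Q(√161):Q] = 2 (min poly x^2 - 161, irreducible since 161 is squarefree > 1). For the top step, suppose √238 ∈ Q(√161), say √238 = c + d√161 with c, d ∈ Q. Squaring: 238 = c^2 + 161d^2 + 2cd√161. Since √161 ∉ Q this forces 2cd = 0. If d = 0 then √238 = c ∈ Q, contradicting 238 squarefree > 1. If c = 0 then 238 = 161d^2, so 161·238 = (161d)^2 is a perfect square in Q — but 161·238 = 38318 is not a perfect square (since 161 and 238 are distinct squarefree integers). Contradiction. Hence √238 ∉ Q(√161), so x^2 - 238 stays irreducible over Q(√161) and [Q(√161, √238) : Q(√161)] = 2. By the tower law, [Q(√161, √238) : Q] = 2 · 2 = 4.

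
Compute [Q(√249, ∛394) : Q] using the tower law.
[Q(√249, ∛394) : Q] = 6

Let L = Q(√249, ∛394). Since Q(√249) ⊂ L and [Q(√249):Q] = 2, the tower law gives 2 | [L:Q]. Likewise Q(∛394) ⊂ L with [Q(∛394):Q] = 3 (because 394 is not a perfect cube), so 3 | [L:Q]. As gcd(2,3) = 1, [L:Q] is divisible by 6. Conversely L is generated over Q by √249 and ∛394, so [L:Q] ≤ 2·3 = 6. Therefore [Q(√249, ∛394) : Q] = 6.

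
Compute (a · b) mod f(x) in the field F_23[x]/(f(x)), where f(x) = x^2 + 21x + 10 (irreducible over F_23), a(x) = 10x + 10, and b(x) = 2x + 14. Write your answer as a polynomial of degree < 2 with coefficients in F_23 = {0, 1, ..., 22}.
a · b ≡ 16x + 9 (mod f(x))

Multiply in F_23[x]: a(x)·b(x) = (10x + 10)·(2x + 14) = 20x^2 + 22x + 2. This has degree ≥ 2, so divide by f(x) over F_23: 20x^2 + 22x + 2 = (20)·(x^2 + 21x + 10) + (16x + 9). Hence a·b ≡ 16x + 9 (mod f). (F_23[x]/(f) is a field with 23^2 = 529 elements since f is irreducible of degree 2.)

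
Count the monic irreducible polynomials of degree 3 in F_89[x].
There are 234960 monic irreducible polynomials of degree 3 over F_89

Each element of F_{89^3} that lies in no proper subfield is a root of exactly one monic irreducible of degree 3 over F_89, and each such polynomial has 3 distinct roots in F_{89^3}. By Möbius inversion the count is N_89(3) = (1/3) Σ_{d|3} μ(3/d) · 89^d = (1/3)(μ(3)·89^1 + μ(1)·89^3) = 704880/3 = 234960.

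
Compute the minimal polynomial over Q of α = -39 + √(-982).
m_α(x) = x^2 + 78x + 2503

From α + 39 = √(-982), squaring gives (α + 39)^2 = -982, i.e. α^2 + 78α + 1521 = -982, so α^2 + 78α + 2503 = 0. The discriminant of x^2 + 78x + 2503 is (78)^2 - 4·(2503) = 6084 - 10012 = -3928, and 4·(-982) is not a perfect square in Q since -982 is squarefree and ≠ 1. Hence x^2 + 78x + 2503 is irreducible over Q and is the minimal polynomial of α.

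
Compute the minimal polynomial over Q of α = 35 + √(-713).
m_α(x) = x^2 - 70x + 1938

From α - 35 = √(-713), squaring gives (α - 35)^2 = -713, i.e. α^2 - 70α + 1225 = -713, so α^2 - 70α + 1938 = 0. The discriminant of x^2 - 70x + 1938 is (-70)^2 - 4·(1938) = 4900 - 7752 = -2852, and 4·(-713) is not a perfect square in Q since -713 is squarefree and ≠ 1. Hence x^2 - 70x + 1938 is irreducible over Q and is the minimal polynomial of α.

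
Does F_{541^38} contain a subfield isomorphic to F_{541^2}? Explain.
Yes: F_{541^2} is a subfield of F_{541^38}

F_{p^m} embeds in F_{p^n} iff m | n (since F_{p^n} is the splitting field of x^(p^n) - x, and F_{p^m} ⊂ F_{p^n} forces p^n to be a power of p^m, i.e. m | n; conversely if m | n then every root of x^(p^m) - x is a root of x^(p^n) - x). Here 2 | 38 (since 38 = 19·2), so F_{541^2} is a subfield of F_{541^38}, and [F_{541^38} : F_{541^2}] = 38/2 = 19.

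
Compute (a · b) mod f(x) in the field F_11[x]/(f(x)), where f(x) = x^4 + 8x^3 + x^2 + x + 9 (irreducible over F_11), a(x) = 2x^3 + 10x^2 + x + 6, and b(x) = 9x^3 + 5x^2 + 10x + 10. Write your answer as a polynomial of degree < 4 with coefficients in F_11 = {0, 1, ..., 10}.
a · b ≡ 3x^3 + 5x^2 + 9x + 6 (mod f(x))

Multiply in F_11[x]: a(x)·b(x) = (2x^3 + 10x^2 + x + 6)·(9x^3 + 5x^2 + 10x + 10) = 7x^6 + x^5 + 2x^4 + 3x^3 + 8x^2 + 4x + 5. This has degree ≥ 4, so divide by f(x) over F_11: 7x^6 + x^5 + 2x^4 + 3x^3 + 8x^2 + 4x + 5 = (7x^2 + 6)·(x^4 + 8x^3 + x^2 + x + 9) + (3x^3 + 5x^2 + 9x + 6). Hence a·b ≡ 3x^3 + 5x^2 + 9x + 6 (mod f). (F_11[x]/(f) is a field with 11^4 = 14641 elements since f is irreducible of degree 4.)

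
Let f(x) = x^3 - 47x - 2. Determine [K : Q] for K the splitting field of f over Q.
[K : Q] = 6

By the rational root test, any rational root of the monic integer polynomial f(x) = x^3 - 47x - 2 must be an integer dividing the constant term -2, i.e. one of ±{1, 2}. Evaluating: f(1) = -48, f(-1) = 44, f(2) = -88, f(-2) = 84; none is 0, so f has no rational root and is therefore irreducible over Q (a cubic with no linear factor over a field is irreducible). For an irreducible cubic, the Galois group is A_3 or S_3 according as the discriminant disc(f) = -4a^3 - 27b^2 = -4·(-47)^3 - 27·(-2)^2 = 415184 is or is not a square in Q. Here disc(f) = 415184 is not a perfect square in Q, so the Galois group of f over Q is not contained in A_3 and must be all of S_3. The splitting field has degree |S_3| = 6 over Q, so [K : Q] = 6.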